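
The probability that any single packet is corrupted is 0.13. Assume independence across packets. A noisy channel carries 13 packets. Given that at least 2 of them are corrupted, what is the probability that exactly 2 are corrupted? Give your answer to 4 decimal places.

0.5493

X ~ Binomial(13, 0.13). Want P(X=2 | X≥2) = P(X=2) / P(X≥2).
P(X=2) = C(13,2)·0.13^2·0.87^11 = 0.284900
P(X≥2) = 1 − 0.163588 − 0.317774 = 0.518639
Ratio = 0.284900 / 0.518639 = 0.549323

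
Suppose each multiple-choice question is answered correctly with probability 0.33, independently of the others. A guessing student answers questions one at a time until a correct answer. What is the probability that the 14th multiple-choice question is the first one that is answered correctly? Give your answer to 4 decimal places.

0.0018

Geometric (trials to first success), p = 0.33.
P(Y = 14) = (1−p)^13 · p = 0.0054824 · 0.33 = 0.001809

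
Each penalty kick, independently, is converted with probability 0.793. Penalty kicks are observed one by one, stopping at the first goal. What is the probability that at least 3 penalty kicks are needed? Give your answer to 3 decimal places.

Y = number of penalty kicks to the first success; geometric, p = 0.793.
P(Y > 2) = P(first 2 all fail) = (1−p)^2 = 0.04285

0.043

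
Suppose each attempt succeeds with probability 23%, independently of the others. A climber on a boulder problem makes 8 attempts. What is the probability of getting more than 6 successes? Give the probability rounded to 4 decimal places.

0.0002

X ~ Binomial(8, 0.23); P(X ≥ 7) = Σ C(8,k) p^k (1−p)^(8−k) over k:
  k=7: C(8,7)·0.23^7·0.77^1 = 0.000210
  k=8: C(8,8)·0.23^8·0.77^0 = 0.000008
Total = 0.000218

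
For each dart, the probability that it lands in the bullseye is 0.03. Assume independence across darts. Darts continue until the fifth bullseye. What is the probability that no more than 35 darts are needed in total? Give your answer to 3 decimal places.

0.004

Finishing within 35 darts ⇔ at least 5 successes in the first 35. With X ~ Binomial(35, 0.03), P(Y ≤ 35) = 1 − P(X ≤ 4).
  k=0: C(35,0)·0.03^0·0.97^35 = 0.34436
  k=1: C(35,1)·0.03^1·0.97^34 = 0.37276
  k=2: C(35,2)·0.03^2·0.97^33 = 0.19599
  k=3: C(35,3)·0.03^3·0.97^32 = 0.06668
  k=4: C(35,4)·0.03^4·0.97^31 = 0.01650
1 − 0.99628 = 0.00372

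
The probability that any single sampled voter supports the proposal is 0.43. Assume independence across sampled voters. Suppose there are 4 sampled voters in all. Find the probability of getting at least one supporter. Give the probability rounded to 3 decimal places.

P(at least one) = 1 − P(none) = 1 − (1 − 0.43)^4
= 1 − 0.10556 = 0.89444

0.894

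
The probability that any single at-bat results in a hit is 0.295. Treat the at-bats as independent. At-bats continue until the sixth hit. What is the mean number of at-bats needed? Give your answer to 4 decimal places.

20.3390

Y = total at-bats until the sixth success; negative binomial with r=6, p=0.295.
E[Y] = r / p = 6 / 0.295 = 20.338983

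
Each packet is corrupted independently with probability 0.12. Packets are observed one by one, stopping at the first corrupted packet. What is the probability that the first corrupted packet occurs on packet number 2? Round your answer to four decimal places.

0.1056

Geometric (trials to first success), p = 0.12.
P(Y = 2) = (1−p)^1 · p = 0.88 · 0.12 = 0.105600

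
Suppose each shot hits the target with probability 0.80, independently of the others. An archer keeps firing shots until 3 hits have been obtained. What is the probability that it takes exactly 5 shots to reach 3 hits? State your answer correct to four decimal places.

Y = trial on which the third success occurs; negative binomial, r=3, p=0.80.
P(Y=5) = C(4,2) · p^3 · (1−p)^2
= 6 · 0.512 · 0.04 = 0.122880

0.1229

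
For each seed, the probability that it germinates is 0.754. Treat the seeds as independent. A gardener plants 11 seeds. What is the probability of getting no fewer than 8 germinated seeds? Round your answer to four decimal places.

0.7243

X ~ Binomial(11, 0.754); P(X ≥ 8) = Σ C(11,k) p^k (1−p)^(11−k) over k:
  k=8: C(11,8)·0.754^8·0.246^3 = 0.256602
  k=9: C(11,9)·0.754^9·0.246^2 = 0.262165
  k=10: C(11,10)·0.754^10·0.246^1 = 0.160709
  k=11: C(11,11)·0.754^11·0.246^0 = 0.044780
Total = 0.724257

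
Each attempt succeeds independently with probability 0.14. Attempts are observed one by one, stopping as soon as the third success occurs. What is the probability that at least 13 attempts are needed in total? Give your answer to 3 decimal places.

Needing more than 12 attempts ⇔ fewer than 3 successes in the first 12. With X ~ Binomial(12, 0.14), P(Y > 12) = P(X ≤ 2).
  k=0: C(12,0)·0.14^0·0.86^12 = 0.16367
  k=1: C(12,1)·0.14^1·0.86^11 = 0.31974
  k=2: C(12,2)·0.14^2·0.86^10 = 0.28628
P(X ≤ 2) = 0.76969

0.770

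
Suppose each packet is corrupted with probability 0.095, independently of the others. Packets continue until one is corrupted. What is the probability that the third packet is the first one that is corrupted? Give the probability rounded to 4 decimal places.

0.0778

Geometric (trials to first success), p = 0.095.
P(Y = 3) = (1−p)^2 · p = 0.81903 · 0.095 = 0.077807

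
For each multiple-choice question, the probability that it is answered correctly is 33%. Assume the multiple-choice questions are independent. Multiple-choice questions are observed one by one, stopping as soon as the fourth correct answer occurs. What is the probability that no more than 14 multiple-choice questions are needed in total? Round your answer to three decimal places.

0.730

Finishing within 14 multiple-choice questions ⇔ at least 4 successes in the first 14. With X ~ Binomial(14, 0.33), P(Y ≤ 14) = 1 − P(X ≤ 3).
  k=0: C(14,0)·0.33^0·0.67^14 = 0.00367
  k=1: C(14,1)·0.33^1·0.67^13 = 0.02533
  k=2: C(14,2)·0.33^2·0.67^12 = 0.08109
  k=3: C(14,3)·0.33^3·0.67^11 = 0.15976
1 − 0.26985 = 0.73015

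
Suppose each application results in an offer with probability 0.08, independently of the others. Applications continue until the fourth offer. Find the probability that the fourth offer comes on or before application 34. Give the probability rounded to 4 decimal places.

Finishing within 34 applications ⇔ at least 4 successes in the first 34. With X ~ Binomial(34, 0.08), P(Y ≤ 34) = 1 − P(X ≤ 3).
  k=0: C(34,0)·0.08^0·0.92^34 = 0.058720
  k=1: C(34,1)·0.08^1·0.92^33 = 0.173607
  k=2: C(34,2)·0.08^2·0.92^32 = 0.249088
  k=3: C(34,3)·0.08^3·0.92^31 = 0.231038
1 − 0.712454 = 0.287546

0.2875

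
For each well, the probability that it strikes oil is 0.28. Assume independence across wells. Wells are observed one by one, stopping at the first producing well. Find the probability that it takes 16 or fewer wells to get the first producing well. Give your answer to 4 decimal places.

Y = number of wells to the first success; geometric, p = 0.28.
P(Y ≤ 16) = 1 − (1−p)^16 = 1 − 0.005216 = 0.994784

0.9948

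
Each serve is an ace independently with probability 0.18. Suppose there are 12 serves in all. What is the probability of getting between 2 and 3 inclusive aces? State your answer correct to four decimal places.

X ~ Binomial(12, 0.18); P(2 ≤ X ≤ 3) = Σ C(12,k) p^k (1−p)^(12−k) over k:
  k=2: C(12,2)·0.18^2·0.82^10 = 0.293919
  k=3: C(12,3)·0.18^3·0.82^9 = 0.215063
Total = 0.508981

0.5090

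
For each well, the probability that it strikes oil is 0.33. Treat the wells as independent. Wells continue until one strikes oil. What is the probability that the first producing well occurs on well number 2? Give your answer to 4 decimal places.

Geometric (trials to first success), p = 0.33.
P(Y = 2) = (1−p)^1 · p = 0.67 · 0.33 = 0.221100

0.2211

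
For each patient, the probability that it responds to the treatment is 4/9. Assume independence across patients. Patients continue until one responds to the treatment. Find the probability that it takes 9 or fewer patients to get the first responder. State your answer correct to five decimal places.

0.99496

Y = number of patients to the first success; geometric, p = 0.444444.
P(Y ≤ 9) = 1 − (1−p)^9 = 1 − 0.0050414 = 0.9949586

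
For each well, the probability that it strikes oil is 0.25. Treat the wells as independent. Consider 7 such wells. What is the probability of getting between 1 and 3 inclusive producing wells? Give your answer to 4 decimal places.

0.7960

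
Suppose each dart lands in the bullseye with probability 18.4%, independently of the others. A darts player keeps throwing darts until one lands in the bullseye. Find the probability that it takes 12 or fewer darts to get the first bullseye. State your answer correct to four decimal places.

0.9128

Y = number of darts to the first success; geometric, p = 0.184.
P(Y ≤ 12) = 1 − (1−p)^12 = 1 − 0.087153 = 0.912847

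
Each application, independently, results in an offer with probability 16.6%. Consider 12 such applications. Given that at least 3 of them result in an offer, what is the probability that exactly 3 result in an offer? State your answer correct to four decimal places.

X ~ Binomial(12, 0.166). Want P(X=3 | X≥3) = P(X=3) / P(X≥3).
P(X=3) = C(12,3)·0.166^3·0.834^9 = 0.196445
P(X≥3) = 1 − 0.113238 − 0.270468 − 0.296088 = 0.320206
Ratio = 0.196445 / 0.320206 = 0.613496

0.6135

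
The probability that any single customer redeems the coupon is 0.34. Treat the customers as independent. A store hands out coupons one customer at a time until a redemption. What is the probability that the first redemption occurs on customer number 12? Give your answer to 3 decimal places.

Geometric (trials to first success), p = 0.34.
P(Y = 12) = (1−p)^11 · p = 0.010351 · 0.34 = 0.00352

0.004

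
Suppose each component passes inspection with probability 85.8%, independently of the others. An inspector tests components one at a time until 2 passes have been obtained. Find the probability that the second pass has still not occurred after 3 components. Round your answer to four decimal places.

0.0548

Needing more than 3 components ⇔ fewer than 2 successes in the first 3. With X ~ Binomial(3, 0.858), P(Y > 3) = P(X ≤ 1).
  k=0: C(3,0)·0.858^0·0.142^3 = 0.002863
  k=1: C(3,1)·0.858^1·0.142^2 = 0.051902
P(X ≤ 1) = 0.054765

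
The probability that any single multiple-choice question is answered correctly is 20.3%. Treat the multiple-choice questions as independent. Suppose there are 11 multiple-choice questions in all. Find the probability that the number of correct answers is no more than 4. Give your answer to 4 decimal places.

X ~ Binomial(11, 0.203); P(X ≤ 4) = Σ C(11,k) p^k (1−p)^(11−k) over k:
  k=0: C(11,0)·0.203^0·0.797^11 = 0.082422
  k=1: C(11,1)·0.203^1·0.797^10 = 0.230926
  k=2: C(11,2)·0.203^2·0.797^9 = 0.294090
  k=3: C(11,3)·0.203^3·0.797^8 = 0.224718
  k=4: C(11,4)·0.203^4·0.797^7 = 0.114474
Total = 0.946629

0.9466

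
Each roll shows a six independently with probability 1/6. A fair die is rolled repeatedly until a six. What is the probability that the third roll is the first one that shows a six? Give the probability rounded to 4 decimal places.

0.1157

Geometric (trials to first success), p = 0.166667.
P(Y = 3) = (1−p)^2 · p = 0.69444 · 0.166667 = 0.115741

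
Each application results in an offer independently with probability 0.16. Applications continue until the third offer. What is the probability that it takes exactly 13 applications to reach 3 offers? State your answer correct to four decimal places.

0.0473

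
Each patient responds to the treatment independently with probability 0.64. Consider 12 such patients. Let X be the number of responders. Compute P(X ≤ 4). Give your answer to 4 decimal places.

X ~ Binomial(12, 0.64); P(X ≤ 4) = Σ C(12,k) p^k (1−p)^(12−k) over k:
  k=0: C(12,0)·0.64^0·0.36^12 = 0.000005
  k=1: C(12,1)·0.64^1·0.36^11 = 0.000101
  k=2: C(12,2)·0.64^2·0.36^10 = 0.000988
  k=3: C(12,3)·0.64^3·0.36^9 = 0.005857
  k=4: C(12,4)·0.64^4·0.36^8 = 0.023429
Total = 0.030380

0.0304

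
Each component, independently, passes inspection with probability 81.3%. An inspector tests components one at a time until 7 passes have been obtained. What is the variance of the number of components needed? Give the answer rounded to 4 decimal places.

Y = total components until the seventh success; negative binomial with r=7, p=0.813.
Var(Y) = r(1−p)/p² = 7·0.187 / 0.813² = 1.980426

1.9804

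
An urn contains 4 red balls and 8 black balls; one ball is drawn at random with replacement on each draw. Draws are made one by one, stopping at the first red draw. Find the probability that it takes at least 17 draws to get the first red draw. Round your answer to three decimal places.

Y = number of draws to the first success; geometric, p = 0.333333.
P(Y > 16) = P(first 16 all fail) = (1−p)^16 = 0.00152

0.002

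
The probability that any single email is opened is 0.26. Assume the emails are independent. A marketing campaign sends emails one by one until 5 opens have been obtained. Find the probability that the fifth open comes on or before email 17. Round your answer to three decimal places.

Finishing within 17 emails ⇔ at least 5 successes in the first 17. With X ~ Binomial(17, 0.26), P(Y ≤ 17) = 1 − P(X ≤ 4).
  k=0: C(17,0)·0.26^0·0.74^17 = 0.00598
  k=1: C(17,1)·0.26^1·0.74^16 = 0.03574
  k=2: C(17,2)·0.26^2·0.74^15 = 0.10045
  k=3: C(17,3)·0.26^3·0.74^14 = 0.17647
  k=4: C(17,4)·0.26^4·0.74^13 = 0.21701
1 − 0.53566 = 0.46434

0.464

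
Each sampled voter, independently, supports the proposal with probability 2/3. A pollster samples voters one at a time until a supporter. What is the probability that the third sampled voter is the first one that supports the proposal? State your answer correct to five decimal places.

0.07407

Geometric (trials to first success), p = 0.666667.
P(Y = 3) = (1−p)^2 · p = 0.11111 · 0.666667 = 0.0740741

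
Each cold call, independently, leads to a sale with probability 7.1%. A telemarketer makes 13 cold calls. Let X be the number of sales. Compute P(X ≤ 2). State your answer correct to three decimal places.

0.940

X ~ Binomial(13, 0.071); P(X ≤ 2) = Σ C(13,k) p^k (1−p)^(13−k) over k:
  k=0: C(13,0)·0.071^0·0.929^13 = 0.38389
  k=1: C(13,1)·0.071^1·0.929^12 = 0.38141
  k=2: C(13,2)·0.071^2·0.929^11 = 0.17490
Total = 0.94019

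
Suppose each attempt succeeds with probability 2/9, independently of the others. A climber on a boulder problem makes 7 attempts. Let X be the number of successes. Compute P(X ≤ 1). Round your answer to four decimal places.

0.5165

X ~ Binomial(7, 0.222222); P(X ≤ 1) = Σ C(7,k) p^k (1−p)^(7−k) over k:
  k=0: C(7,0)·0.222222^0·0.777778^7 = 0.172182
  k=1: C(7,1)·0.222222^1·0.777778^6 = 0.344365
Total = 0.516547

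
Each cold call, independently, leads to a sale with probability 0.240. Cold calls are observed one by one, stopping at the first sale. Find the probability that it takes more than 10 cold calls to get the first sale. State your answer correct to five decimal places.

Y = number of cold calls to the first success; geometric, p = 0.24.
P(Y > 10) = P(first 10 all fail) = (1−p)^10 = 0.0642889

0.06429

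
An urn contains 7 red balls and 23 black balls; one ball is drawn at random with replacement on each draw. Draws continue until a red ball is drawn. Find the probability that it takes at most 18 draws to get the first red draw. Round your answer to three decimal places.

0.992

Y = number of draws to the first success; geometric, p = 0.233333.
P(Y ≤ 18) = 1 − (1−p)^18 = 1 − 0.00837 = 0.99163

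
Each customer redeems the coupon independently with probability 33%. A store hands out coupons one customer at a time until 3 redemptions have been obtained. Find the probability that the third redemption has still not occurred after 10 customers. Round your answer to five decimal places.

Needing more than 10 customers ⇔ fewer than 3 successes in the first 10. With X ~ Binomial(10, 0.33), P(Y > 10) = P(X ≤ 2).
  k=0: C(10,0)·0.33^0·0.67^10 = 0.0182284
  k=1: C(10,1)·0.33^1·0.67^9 = 0.0897816
  k=2: C(10,2)·0.33^2·0.67^8 = 0.1989935
P(X ≤ 2) = 0.3070034

0.30700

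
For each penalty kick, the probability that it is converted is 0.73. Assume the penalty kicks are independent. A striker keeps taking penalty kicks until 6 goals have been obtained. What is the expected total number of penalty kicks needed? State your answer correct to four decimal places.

Y = total penalty kicks until the sixth success; negative binomial with r=6, p=0.73.
E[Y] = r / p = 6 / 0.73 = 8.219178

8.2192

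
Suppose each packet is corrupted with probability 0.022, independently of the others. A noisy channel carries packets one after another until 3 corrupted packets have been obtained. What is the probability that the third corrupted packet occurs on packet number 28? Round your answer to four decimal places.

0.0021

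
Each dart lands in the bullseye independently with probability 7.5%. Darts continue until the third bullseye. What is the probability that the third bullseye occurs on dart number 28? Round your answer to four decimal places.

0.0211

Y = trial on which the third success occurs; negative binomial, r=3, p=0.075.
P(Y=28) = C(27,2) · p^3 · (1−p)^25
= 351 · 0.00042187 · 0.14241 = 0.021088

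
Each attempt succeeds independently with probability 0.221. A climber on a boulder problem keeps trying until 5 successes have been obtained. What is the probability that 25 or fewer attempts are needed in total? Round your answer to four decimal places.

0.6761

Finishing within 25 attempts ⇔ at least 5 successes in the first 25. With X ~ Binomial(25, 0.221), P(Y ≤ 25) = 1 − P(X ≤ 4).
  k=0: C(25,0)·0.221^0·0.779^25 = 0.001943
  k=1: C(25,1)·0.221^1·0.779^24 = 0.013779
  k=2: C(25,2)·0.221^2·0.779^23 = 0.046910
  k=3: C(25,3)·0.221^3·0.779^22 = 0.102030
  k=4: C(25,4)·0.221^4·0.779^21 = 0.159201
1 − 0.323864 = 0.676136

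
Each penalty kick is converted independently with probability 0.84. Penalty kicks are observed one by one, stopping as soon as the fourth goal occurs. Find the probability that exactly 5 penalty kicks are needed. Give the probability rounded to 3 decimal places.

Y = trial on which the fourth success occurs; negative binomial, r=4, p=0.84.
P(Y=5) = C(4,3) · p^4 · (1−p)^1
= 4 · 0.49787 · 0.16 = 0.31864

0.319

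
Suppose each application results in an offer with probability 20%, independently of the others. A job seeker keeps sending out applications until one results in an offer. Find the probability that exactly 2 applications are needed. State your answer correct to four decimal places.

0.1600

Geometric (trials to first success), p = 0.20.
P(Y = 2) = (1−p)^1 · p = 0.8 · 0.20 = 0.160000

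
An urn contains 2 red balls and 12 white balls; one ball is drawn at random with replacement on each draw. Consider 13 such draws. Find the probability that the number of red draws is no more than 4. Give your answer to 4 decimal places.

X ~ Binomial(13, 0.142857); P(X ≤ 4) = Σ C(13,k) p^k (1−p)^(13−k) over k:
  k=0: C(13,0)·0.142857^0·0.857143^13 = 0.134801
  k=1: C(13,1)·0.142857^1·0.857143^12 = 0.292068
  k=2: C(13,2)·0.142857^2·0.857143^11 = 0.292068
  k=3: C(13,3)·0.142857^3·0.857143^10 = 0.178486
  k=4: C(13,4)·0.142857^4·0.857143^9 = 0.074369
Total = 0.971791

0.9718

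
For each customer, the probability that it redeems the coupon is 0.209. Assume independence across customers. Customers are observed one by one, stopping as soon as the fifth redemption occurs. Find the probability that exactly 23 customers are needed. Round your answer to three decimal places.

0.043

Y = trial on which the fifth success occurs; negative binomial, r=5, p=0.209.
P(Y=23) = C(22,4) · p^5 · (1−p)^18
= 7315 · 0.00039878 · 0.014695 = 0.04287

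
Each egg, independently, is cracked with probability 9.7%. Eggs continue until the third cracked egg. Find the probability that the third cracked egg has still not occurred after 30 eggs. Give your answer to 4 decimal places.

Needing more than 30 eggs ⇔ fewer than 3 successes in the first 30. With X ~ Binomial(30, 0.097), P(Y > 30) = P(X ≤ 2).
  k=0: C(30,0)·0.097^0·0.903^30 = 0.046842
  k=1: C(30,1)·0.097^1·0.903^29 = 0.150952
  k=2: C(30,2)·0.097^2·0.903^28 = 0.235120
P(X ≤ 2) = 0.432913

0.4329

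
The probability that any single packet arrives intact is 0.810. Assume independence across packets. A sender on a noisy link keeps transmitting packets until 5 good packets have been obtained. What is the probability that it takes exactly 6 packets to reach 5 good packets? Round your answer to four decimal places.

Y = trial on which the fifth success occurs; negative binomial, r=5, p=0.81.
P(Y=6) = C(5,4) · p^5 · (1−p)^1
= 5 · 0.34868 · 0.19 = 0.331245

0.3312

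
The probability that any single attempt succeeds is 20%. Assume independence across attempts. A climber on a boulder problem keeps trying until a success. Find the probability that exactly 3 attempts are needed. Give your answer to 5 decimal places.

0.12800

Geometric (trials to first success), p = 0.20.
P(Y = 3) = (1−p)^2 · p = 0.64 · 0.20 = 0.1280000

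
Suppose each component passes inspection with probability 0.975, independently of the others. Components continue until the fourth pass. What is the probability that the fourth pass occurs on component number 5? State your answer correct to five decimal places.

0.09037

Y = trial on which the fourth success occurs; negative binomial, r=4, p=0.975.
P(Y=5) = C(4,3) · p^4 · (1−p)^1
= 4 · 0.90369 · 0.025 = 0.0903688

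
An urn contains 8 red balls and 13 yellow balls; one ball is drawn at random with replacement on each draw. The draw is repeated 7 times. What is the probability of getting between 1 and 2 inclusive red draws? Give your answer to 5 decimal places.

0.42714

X ~ Binomial(7, 0.380952); P(1 ≤ X ≤ 2) = Σ C(7,k) p^k (1−p)^(7−k) over k:
  k=1: C(7,1)·0.380952^1·0.619048^6 = 0.1500766
  k=2: C(7,2)·0.380952^2·0.619048^5 = 0.2770646
Total = 0.4271412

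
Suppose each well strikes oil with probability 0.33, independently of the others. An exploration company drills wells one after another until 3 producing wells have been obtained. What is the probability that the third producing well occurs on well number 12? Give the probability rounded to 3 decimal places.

Y = trial on which the third success occurs; negative binomial, r=3, p=0.33.
P(Y=12) = C(11,2) · p^3 · (1−p)^9
= 55 · 0.035937 · 0.027207 = 0.05377

0.054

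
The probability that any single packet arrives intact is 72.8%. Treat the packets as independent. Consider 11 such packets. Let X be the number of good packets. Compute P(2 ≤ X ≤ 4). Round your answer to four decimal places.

X ~ Binomial(11, 0.728); P(2 ≤ X ≤ 4) = Σ C(11,k) p^k (1−p)^(11−k) over k:
  k=2: C(11,2)·0.728^2·0.272^9 = 0.000238
  k=3: C(11,3)·0.728^3·0.272^8 = 0.001907
  k=4: C(11,4)·0.728^4·0.272^7 = 0.010210
Total = 0.012355

0.0124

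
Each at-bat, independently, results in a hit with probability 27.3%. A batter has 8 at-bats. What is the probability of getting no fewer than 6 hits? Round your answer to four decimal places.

X ~ Binomial(8, 0.273); P(X ≥ 6) = Σ C(8,k) p^k (1−p)^(8−k) over k:
  k=6: C(8,6)·0.273^6·0.727^2 = 0.006126
  k=7: C(8,7)·0.273^7·0.727^1 = 0.000657
  k=8: C(8,8)·0.273^8·0.727^0 = 0.000031
Total = 0.006815

0.0068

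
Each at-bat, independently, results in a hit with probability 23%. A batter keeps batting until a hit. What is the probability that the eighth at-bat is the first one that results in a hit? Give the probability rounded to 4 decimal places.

0.0369

Geometric (trials to first success), p = 0.23.
P(Y = 8) = (1−p)^7 · p = 0.16049 · 0.23 = 0.036912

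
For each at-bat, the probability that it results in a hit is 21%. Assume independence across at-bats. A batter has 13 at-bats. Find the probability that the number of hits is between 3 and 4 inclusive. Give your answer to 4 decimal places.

0.4174

X ~ Binomial(13, 0.21); P(3 ≤ X ≤ 4) = Σ C(13,k) p^k (1−p)^(13−k) over k:
  k=3: C(13,3)·0.21^3·0.79^10 = 0.250781
  k=4: C(13,4)·0.21^4·0.79^9 = 0.166658
Total = 0.417439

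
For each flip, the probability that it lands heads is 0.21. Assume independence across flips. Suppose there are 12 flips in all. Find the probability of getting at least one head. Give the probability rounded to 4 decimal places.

P(at least one) = 1 − P(none) = 1 − (1 − 0.21)^12
= 1 − 0.059092 = 0.940908

0.9409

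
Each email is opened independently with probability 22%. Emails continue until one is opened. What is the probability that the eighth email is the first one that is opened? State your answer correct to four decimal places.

Geometric (trials to first success), p = 0.22.
P(Y = 8) = (1−p)^7 · p = 0.17566 · 0.22 = 0.038644

0.0386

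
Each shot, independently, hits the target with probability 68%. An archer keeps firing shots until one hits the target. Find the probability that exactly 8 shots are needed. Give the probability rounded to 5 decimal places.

0.00023

Geometric (trials to first success), p = 0.68.
P(Y = 8) = (1−p)^7 · p = 0.0003436 · 0.68 = 0.0002336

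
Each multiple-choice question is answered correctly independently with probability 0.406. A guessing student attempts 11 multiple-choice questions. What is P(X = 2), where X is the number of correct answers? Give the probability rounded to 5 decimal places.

0.08346

X ~ Binomial(n=11, p=0.406).
P(X=2) = C(11,2) · p^2 · (1−p)^9
= 55 · 0.16484 · 0.0092061 = 0.0834628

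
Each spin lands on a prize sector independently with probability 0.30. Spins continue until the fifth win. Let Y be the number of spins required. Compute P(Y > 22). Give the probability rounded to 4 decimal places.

0.1645

Needing more than 22 spins ⇔ fewer than 5 successes in the first 22. With X ~ Binomial(22, 0.30), P(Y > 22) = P(X ≤ 4).
  k=0: C(22,0)·0.30^0·0.70^22 = 0.000391
  k=1: C(22,1)·0.30^1·0.70^21 = 0.003686
  k=2: C(22,2)·0.30^2·0.70^20 = 0.016589
  k=3: C(22,3)·0.30^3·0.70^19 = 0.047397
  k=4: C(22,4)·0.30^4·0.70^18 = 0.096486
P(X ≤ 4) = 0.164549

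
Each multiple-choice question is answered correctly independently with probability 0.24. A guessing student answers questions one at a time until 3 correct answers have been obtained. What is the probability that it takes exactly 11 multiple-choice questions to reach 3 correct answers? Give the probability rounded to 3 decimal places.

0.069

Y = trial on which the third success occurs; negative binomial, r=3, p=0.24.
P(Y=11) = C(10,2) · p^3 · (1−p)^8
= 45 · 0.013824 · 0.1113 = 0.06924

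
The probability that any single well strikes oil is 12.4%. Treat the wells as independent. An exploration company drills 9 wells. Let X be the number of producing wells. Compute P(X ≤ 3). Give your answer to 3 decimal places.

X ~ Binomial(9, 0.124); P(X ≤ 3) = Σ C(9,k) p^k (1−p)^(9−k) over k:
  k=0: C(9,0)·0.124^0·0.876^9 = 0.30376
  k=1: C(9,1)·0.124^1·0.876^8 = 0.38699
  k=2: C(9,2)·0.124^2·0.876^7 = 0.21912
  k=3: C(9,3)·0.124^3·0.876^6 = 0.07237
Total = 0.98224

0.982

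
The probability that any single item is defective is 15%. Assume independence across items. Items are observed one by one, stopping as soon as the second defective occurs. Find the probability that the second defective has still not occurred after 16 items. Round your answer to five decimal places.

Needing more than 16 items ⇔ fewer than 2 successes in the first 16. With X ~ Binomial(16, 0.15), P(Y > 16) = P(X ≤ 1).
  k=0: C(16,0)·0.15^0·0.85^16 = 0.0742511
  k=1: C(16,1)·0.15^1·0.85^15 = 0.2096501
P(X ≤ 1) = 0.2839012

0.28390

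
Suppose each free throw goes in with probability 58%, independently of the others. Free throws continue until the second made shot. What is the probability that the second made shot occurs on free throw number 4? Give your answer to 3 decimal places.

0.178

Y = trial on which the second success occurs; negative binomial, r=2, p=0.58.
P(Y=4) = C(3,1) · p^2 · (1−p)^2
= 3 · 0.3364 · 0.1764 = 0.17802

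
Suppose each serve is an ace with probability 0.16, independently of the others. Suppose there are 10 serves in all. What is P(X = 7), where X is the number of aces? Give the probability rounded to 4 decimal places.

X ~ Binomial(n=10, p=0.16).
P(X=7) = C(10,7) · p^7 · (1−p)^3
= 120 · 2.6844e-06 · 0.5927 = 0.000191

0.0002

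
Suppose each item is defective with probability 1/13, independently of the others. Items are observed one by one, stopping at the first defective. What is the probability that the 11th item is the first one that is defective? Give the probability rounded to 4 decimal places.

0.0345

Geometric (trials to first success), p = 0.076923.
P(Y = 11) = (1−p)^10 · p = 0.44914 · 0.076923 = 0.034549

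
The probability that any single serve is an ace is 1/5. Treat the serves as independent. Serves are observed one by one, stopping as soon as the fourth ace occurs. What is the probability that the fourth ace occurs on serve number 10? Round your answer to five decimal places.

0.03523

Y = trial on which the fourth success occurs; negative binomial, r=4, p=0.20.
P(Y=10) = C(9,3) · p^4 · (1−p)^6
= 84 · 0.0016 · 0.26214 = 0.0352322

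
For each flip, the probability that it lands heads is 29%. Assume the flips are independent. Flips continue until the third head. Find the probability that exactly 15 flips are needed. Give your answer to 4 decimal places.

0.0364

Y = trial on which the third success occurs; negative binomial, r=3, p=0.29.
P(Y=15) = C(14,2) · p^3 · (1−p)^12
= 91 · 0.024389 · 0.01641 = 0.036420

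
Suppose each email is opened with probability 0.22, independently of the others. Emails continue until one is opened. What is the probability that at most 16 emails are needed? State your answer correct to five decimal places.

Y = number of emails to the first success; geometric, p = 0.22.
P(Y ≤ 16) = 1 − (1−p)^16 = 1 − 0.0187721 = 0.9812279

0.98123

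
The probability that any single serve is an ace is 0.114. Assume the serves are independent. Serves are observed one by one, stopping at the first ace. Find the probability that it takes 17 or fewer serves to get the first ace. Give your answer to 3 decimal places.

0.872

Y = number of serves to the first success; geometric, p = 0.114.
P(Y ≤ 17) = 1 − (1−p)^17 = 1 − 0.12775 = 0.87225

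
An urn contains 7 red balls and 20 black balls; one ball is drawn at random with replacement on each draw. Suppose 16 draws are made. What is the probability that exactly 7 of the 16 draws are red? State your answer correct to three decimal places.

0.060

X ~ Binomial(n=16, p=0.259259).
P(X=7) = C(16,7) · p^7 · (1−p)^9
= 11440 · 7.873e-05 · 0.067142 = 0.06047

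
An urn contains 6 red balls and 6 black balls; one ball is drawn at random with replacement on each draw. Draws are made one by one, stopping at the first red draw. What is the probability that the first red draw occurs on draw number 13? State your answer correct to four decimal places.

Geometric (trials to first success), p = 0.50.
P(Y = 13) = (1−p)^12 · p = 0.00024414 · 0.50 = 0.000122

0.0001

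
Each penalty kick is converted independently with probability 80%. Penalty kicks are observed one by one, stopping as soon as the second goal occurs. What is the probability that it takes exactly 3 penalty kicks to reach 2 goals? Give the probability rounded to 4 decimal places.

0.2560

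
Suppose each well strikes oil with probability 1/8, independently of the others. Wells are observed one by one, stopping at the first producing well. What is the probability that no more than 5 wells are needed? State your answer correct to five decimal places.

Y = number of wells to the first success; geometric, p = 0.125.
P(Y ≤ 5) = 1 − (1−p)^5 = 1 − 0.5129089 = 0.4870911

0.48709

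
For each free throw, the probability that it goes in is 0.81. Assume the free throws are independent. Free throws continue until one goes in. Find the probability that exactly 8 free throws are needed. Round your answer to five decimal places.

0.00001

Geometric (trials to first success), p = 0.81.
P(Y = 8) = (1−p)^7 · p = 8.9387e-06 · 0.81 = 0.0000072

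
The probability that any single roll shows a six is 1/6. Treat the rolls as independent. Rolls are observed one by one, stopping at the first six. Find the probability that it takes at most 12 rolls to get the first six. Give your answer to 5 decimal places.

Y = number of rolls to the first success; geometric, p = 0.166667.
P(Y ≤ 12) = 1 − (1−p)^12 = 1 − 0.1121567 = 0.8878433

0.88784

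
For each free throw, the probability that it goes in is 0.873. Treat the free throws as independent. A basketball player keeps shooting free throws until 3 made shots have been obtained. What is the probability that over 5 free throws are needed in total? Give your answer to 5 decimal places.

0.01678

Needing more than 5 free throws ⇔ fewer than 3 successes in the first 5. With X ~ Binomial(5, 0.873), P(Y > 5) = P(X ≤ 2).
  k=0: C(5,0)·0.873^0·0.127^5 = 0.0000330
  k=1: C(5,1)·0.873^1·0.127^4 = 0.0011355
  k=2: C(5,2)·0.873^2·0.127^3 = 0.0156113
P(X ≤ 2) = 0.0167799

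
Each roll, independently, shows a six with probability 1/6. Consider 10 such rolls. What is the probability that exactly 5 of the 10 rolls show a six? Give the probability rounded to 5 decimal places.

X ~ Binomial(n=10, p=0.166667).
P(X=5) = C(10,5) · p^5 · (1−p)^5
= 252 · 0.0001286 · 0.40188 = 0.0130238

0.01302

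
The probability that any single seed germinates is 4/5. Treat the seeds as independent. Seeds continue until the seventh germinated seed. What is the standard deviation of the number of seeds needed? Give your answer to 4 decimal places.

1.4790

Y = total seeds until the seventh success; negative binomial with r=7, p=0.80.
SD(Y) = √[r(1−p)/p²] = √(2.187500) = 1.479020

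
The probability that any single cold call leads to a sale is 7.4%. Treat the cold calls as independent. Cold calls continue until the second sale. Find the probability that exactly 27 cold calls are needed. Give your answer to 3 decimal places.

Y = trial on which the second success occurs; negative binomial, r=2, p=0.074.
P(Y=27) = C(26,1) · p^2 · (1−p)^25
= 26 · 0.005476 · 0.14631 = 0.02083

0.021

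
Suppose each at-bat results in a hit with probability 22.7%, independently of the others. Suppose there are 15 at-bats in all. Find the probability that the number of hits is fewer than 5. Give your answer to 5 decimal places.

X ~ Binomial(15, 0.227); P(X ≤ 4) = Σ C(15,k) p^k (1−p)^(15−k) over k:
  k=0: C(15,0)·0.227^0·0.773^15 = 0.0210229
  k=1: C(15,1)·0.227^1·0.773^14 = 0.0926041
  k=2: C(15,2)·0.227^2·0.773^13 = 0.1903594
  k=3: C(15,3)·0.227^3·0.773^12 = 0.2422383
  k=4: C(15,4)·0.227^4·0.773^11 = 0.2134079
Total = 0.7596327

0.75963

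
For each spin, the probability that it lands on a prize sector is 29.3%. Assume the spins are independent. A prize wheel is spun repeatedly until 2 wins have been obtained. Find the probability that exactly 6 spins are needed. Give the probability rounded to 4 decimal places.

0.1072

Y = trial on which the second success occurs; negative binomial, r=2, p=0.293.
P(Y=6) = C(5,1) · p^2 · (1−p)^4
= 5 · 0.085849 · 0.24985 = 0.107246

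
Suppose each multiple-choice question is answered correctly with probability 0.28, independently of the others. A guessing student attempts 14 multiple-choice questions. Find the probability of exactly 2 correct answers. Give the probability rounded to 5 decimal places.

0.13847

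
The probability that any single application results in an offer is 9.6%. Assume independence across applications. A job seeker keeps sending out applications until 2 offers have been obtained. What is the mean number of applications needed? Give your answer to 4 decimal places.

20.8333

Y = total applications until the second success; negative binomial with r=2, p=0.096.
E[Y] = r / p = 2 / 0.096 = 20.833333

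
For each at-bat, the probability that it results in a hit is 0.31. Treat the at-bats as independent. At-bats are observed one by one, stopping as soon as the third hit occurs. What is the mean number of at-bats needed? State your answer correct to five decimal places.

Y = total at-bats until the third success; negative binomial with r=3, p=0.31.
E[Y] = r / p = 3 / 0.31 = 9.6774194

9.67742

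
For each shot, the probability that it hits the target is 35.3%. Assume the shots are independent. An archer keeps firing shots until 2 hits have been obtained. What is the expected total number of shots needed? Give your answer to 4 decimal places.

5.6657

Y = total shots until the second success; negative binomial with r=2, p=0.353.
E[Y] = r / p = 2 / 0.353 = 5.665722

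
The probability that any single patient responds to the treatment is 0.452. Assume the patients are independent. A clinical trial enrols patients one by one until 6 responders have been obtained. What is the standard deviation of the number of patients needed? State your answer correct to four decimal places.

4.0117

Y = total patients until the sixth success; negative binomial with r=6, p=0.452.
SD(Y) = √[r(1−p)/p²] = √(16.093664) = 4.011691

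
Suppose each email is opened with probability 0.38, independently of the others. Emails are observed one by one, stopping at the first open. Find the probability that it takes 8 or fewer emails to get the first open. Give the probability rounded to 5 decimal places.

Y = number of emails to the first success; geometric, p = 0.38.
P(Y ≤ 8) = 1 − (1−p)^8 = 1 − 0.0218340 = 0.9781660

0.97817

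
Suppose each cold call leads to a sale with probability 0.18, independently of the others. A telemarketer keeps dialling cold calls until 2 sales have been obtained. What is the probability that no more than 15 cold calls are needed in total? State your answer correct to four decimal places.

Finishing within 15 cold calls ⇔ at least 2 successes in the first 15. With X ~ Binomial(15, 0.18), P(Y ≤ 15) = 1 − P(X ≤ 1).
  k=0: C(15,0)·0.18^0·0.82^15 = 0.050957
  k=1: C(15,1)·0.18^1·0.82^14 = 0.167787
1 − 0.218744 = 0.781256

0.7813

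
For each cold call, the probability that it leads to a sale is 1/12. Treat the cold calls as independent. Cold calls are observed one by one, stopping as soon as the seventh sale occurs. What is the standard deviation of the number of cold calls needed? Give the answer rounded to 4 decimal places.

Y = total cold calls until the seventh success; negative binomial with r=7, p=0.083333.
SD(Y) = √[r(1−p)/p²] = √(924.000000) = 30.397368

30.3974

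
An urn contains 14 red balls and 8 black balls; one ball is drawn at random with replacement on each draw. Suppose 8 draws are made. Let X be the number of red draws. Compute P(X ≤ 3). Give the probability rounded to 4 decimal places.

X ~ Binomial(8, 0.636364); P(X ≤ 3) = Σ C(8,k) p^k (1−p)^(8−k) over k:
  k=0: C(8,0)·0.636364^0·0.363636^8 = 0.000306
  k=1: C(8,1)·0.636364^1·0.363636^7 = 0.004280
  k=2: C(8,2)·0.636364^2·0.363636^6 = 0.026216
  k=3: C(8,3)·0.636364^3·0.363636^5 = 0.091757
Total = 0.122560

0.1226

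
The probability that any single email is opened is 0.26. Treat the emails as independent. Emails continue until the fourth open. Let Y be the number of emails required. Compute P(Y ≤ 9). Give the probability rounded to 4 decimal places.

Finishing within 9 emails ⇔ at least 4 successes in the first 9. With X ~ Binomial(9, 0.26), P(Y ≤ 9) = 1 − P(X ≤ 3).
  k=0: C(9,0)·0.26^0·0.74^9 = 0.066540
  k=1: C(9,1)·0.26^1·0.74^8 = 0.210412
  k=2: C(9,2)·0.26^2·0.74^7 = 0.295714
  k=3: C(9,3)·0.26^3·0.74^6 = 0.242432
1 − 0.815097 = 0.184903

0.1849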